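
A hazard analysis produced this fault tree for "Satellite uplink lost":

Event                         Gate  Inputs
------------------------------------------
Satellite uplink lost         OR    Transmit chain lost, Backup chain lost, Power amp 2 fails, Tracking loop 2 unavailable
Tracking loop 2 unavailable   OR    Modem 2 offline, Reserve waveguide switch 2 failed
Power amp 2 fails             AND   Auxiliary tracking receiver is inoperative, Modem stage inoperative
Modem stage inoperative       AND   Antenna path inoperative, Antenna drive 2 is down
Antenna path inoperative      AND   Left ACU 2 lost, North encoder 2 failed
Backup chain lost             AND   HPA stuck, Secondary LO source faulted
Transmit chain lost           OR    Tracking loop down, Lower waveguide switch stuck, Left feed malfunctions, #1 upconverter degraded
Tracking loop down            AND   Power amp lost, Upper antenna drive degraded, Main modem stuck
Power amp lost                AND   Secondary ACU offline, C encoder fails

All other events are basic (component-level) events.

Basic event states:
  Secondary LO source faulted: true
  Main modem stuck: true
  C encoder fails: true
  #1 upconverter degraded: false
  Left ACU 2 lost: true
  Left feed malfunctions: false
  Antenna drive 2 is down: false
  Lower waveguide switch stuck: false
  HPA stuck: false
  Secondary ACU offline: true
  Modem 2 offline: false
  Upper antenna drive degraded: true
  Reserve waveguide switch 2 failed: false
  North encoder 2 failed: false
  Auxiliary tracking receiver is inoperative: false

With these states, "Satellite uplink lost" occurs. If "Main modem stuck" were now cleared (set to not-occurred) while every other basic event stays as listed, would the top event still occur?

Counterfactual: set "Main modem stuck" to not occurred.
Power amp lost [AND]: Secondary ACU offline=occurs, C encoder fails=occurs → all inputs occur → occurs.
Tracking loop down [AND]: Power amp lost=occurs, Upper antenna drive degraded=occurs, Main modem stuck=not → not all inputs occur → does not occur.
Transmit chain lost [OR]: Tracking loop down=not, Lower waveguide switch stuck=not, Left feed malfunctions=not, #1 upconverter degraded=not → no input occurs → does not occur.
Backup chain lost [AND]: HPA stuck=not, Secondary LO source faulted=occurs → not all inputs occur → does not occur.
Antenna path inoperative [AND]: Left ACU 2 lost=occurs, North encoder 2 failed=not → not all inputs occur → does not occur.
Modem stage inoperative [AND]: Antenna path inoperative=not, Antenna drive 2 is down=not → not all inputs occur → does not occur.
Power amp 2 fails [AND]: Auxiliary tracking receiver is inoperative=not, Modem stage inoperative=not → not all inputs occur → does not occur.
Tracking loop 2 unavailable [OR]: Modem 2 offline=not, Reserve waveguide switch 2 failed=not → no input occurs → does not occur.
Satellite uplink lost [OR]: Transmit chain lost=not, Backup chain lost=not, Power amp 2 fails=not, Tracking loop 2 unavailable=not → no input occurs → does not occur.

No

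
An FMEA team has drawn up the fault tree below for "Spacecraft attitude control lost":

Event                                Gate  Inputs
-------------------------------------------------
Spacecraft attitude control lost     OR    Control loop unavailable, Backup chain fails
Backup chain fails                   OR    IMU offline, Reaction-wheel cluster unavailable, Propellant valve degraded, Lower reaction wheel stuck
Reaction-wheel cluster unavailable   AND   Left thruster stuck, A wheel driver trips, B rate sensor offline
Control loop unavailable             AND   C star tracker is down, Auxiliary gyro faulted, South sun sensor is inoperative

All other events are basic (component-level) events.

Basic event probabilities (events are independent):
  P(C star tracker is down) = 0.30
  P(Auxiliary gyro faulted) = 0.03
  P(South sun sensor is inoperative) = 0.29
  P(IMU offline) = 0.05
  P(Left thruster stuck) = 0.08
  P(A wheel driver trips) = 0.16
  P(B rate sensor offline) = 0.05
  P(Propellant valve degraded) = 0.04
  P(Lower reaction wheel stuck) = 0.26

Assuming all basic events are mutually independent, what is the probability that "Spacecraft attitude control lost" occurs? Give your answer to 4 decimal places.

P(Control loop unavailable) [AND] = 0.30 × 0.03 × 0.29 = 0.002610
P(Reaction-wheel cluster unavailable) [AND] = 0.08 × 0.16 × 0.05 = 0.000640
P(Backup chain fails) [OR] = 1 − (1−0.05) × (1−0.000640) × (1−0.04) × (1−0.26) = 0.325552
P(Spacecraft attitude control lost) [OR] = 1 − (1−0.002610) × (1−0.325552) = 0.327312
Rounded to 4 decimal places: P(Spacecraft attitude control lost) ≈ 0.3273.

0.3273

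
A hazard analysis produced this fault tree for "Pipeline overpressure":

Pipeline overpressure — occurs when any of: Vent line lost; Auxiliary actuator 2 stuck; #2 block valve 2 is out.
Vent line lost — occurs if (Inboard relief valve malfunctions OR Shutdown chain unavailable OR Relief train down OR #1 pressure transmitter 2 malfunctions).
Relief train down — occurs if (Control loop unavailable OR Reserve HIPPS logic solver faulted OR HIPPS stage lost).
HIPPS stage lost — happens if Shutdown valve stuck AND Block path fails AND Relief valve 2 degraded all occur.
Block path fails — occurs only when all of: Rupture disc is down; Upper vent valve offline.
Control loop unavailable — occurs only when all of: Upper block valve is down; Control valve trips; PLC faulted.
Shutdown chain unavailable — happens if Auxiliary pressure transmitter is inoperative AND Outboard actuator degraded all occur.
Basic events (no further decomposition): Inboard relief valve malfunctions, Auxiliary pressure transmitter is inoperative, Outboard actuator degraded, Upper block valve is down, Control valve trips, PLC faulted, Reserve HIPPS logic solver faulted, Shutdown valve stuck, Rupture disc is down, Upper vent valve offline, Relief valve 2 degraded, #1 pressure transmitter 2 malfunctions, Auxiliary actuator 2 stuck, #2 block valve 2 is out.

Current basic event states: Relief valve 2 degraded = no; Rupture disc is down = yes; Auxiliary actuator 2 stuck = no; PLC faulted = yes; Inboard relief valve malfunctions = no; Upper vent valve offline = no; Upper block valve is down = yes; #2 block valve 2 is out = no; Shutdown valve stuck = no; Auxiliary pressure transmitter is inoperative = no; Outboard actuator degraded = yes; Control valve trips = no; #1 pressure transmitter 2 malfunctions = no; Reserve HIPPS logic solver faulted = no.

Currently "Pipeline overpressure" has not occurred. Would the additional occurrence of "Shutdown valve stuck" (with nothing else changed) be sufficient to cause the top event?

Counterfactual: set "Shutdown valve stuck" to occurred.
Shutdown chain unavailable [AND]: Auxiliary pressure transmitter is inoperative=not, Outboard actuator degraded=occurs → not all inputs occur → does not occur.
Control loop unavailable [AND]: Upper block valve is down=occurs, Control valve trips=not, PLC faulted=occurs → not all inputs occur → does not occur.
Block path fails [AND]: Rupture disc is down=occurs, Upper vent valve offline=not → not all inputs occur → does not occur.
HIPPS stage lost [AND]: Shutdown valve stuck=occurs, Block path fails=not, Relief valve 2 degraded=not → not all inputs occur → does not occur.
Relief train down [OR]: Control loop unavailable=not, Reserve HIPPS logic solver faulted=not, HIPPS stage lost=not → no input occurs → does not occur.
Vent line lost [OR]: Inboard relief valve malfunctions=not, Shutdown chain unavailable=not, Relief train down=not, #1 pressure transmitter 2 malfunctions=not → no input occurs → does not occur.
Pipeline overpressure [OR]: Vent line lost=not, Auxiliary actuator 2 stuck=not, #2 block valve 2 is out=not → no input occurs → does not occur.

No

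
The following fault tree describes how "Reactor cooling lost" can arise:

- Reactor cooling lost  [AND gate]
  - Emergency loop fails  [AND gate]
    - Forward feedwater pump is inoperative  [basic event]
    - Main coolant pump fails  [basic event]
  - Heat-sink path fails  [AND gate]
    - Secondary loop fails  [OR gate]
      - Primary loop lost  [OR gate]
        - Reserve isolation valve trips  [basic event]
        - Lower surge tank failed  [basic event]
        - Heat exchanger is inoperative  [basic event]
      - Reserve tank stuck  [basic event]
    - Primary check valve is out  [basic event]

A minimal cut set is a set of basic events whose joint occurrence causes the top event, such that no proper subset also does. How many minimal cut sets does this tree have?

4

Emergency loop fails [AND]: one cut set from each child combined → 1 × 1 = 1 cut set(s).
Primary loop lost [OR]: union of children's cut sets → 3 cut set(s).
Secondary loop fails [OR]: union of children's cut sets → 4 cut set(s).
Heat-sink path fails [AND]: one cut set from each child combined → 4 × 1 = 4 cut set(s).
Reactor cooling lost [AND]: one cut set from each child combined → 1 × 4 = 4 cut set(s).
Minimal cut sets: {Forward feedwater pump is inoperative, Main coolant pump fails, Primary check valve is out, Reserve isolation valve trips}; {Forward feedwater pump is inoperative, Lower surge tank failed, Main coolant pump fails, Primary check valve is out}; {Forward feedwater pump is inoperative, Heat exchanger is inoperative, Main coolant pump fails, Primary check valve is out}; {Forward feedwater pump is inoperative, Main coolant pump fails, Primary check valve is out, Reserve tank stuck}.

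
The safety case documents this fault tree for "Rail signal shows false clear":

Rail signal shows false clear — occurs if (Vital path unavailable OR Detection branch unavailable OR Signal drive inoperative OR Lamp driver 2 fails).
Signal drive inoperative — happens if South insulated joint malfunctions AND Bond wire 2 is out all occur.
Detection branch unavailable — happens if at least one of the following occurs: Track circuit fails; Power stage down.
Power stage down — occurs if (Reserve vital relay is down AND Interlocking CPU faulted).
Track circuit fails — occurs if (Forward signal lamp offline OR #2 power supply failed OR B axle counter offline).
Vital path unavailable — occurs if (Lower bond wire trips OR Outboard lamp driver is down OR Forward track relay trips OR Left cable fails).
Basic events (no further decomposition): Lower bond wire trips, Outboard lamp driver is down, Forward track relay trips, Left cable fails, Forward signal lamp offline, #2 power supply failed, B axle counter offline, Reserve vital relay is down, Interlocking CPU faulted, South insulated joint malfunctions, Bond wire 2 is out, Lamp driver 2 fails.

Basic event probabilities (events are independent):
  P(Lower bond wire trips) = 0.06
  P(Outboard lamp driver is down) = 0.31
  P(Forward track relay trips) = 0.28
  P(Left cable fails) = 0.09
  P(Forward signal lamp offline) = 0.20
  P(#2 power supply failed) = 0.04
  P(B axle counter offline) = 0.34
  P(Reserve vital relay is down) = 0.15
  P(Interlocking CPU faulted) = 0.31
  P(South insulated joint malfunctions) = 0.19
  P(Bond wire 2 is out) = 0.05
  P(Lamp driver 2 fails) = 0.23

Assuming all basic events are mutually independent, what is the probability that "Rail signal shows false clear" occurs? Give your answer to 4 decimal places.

0.8434

P(Vital path unavailable) [OR] = 1 − (1−0.06) × (1−0.31) × (1−0.28) × (1−0.09) = 0.575037
P(Track circuit fails) [OR] = 1 − (1−0.20) × (1−0.04) × (1−0.34) = 0.493120
P(Power stage down) [AND] = 0.15 × 0.31 = 0.046500
P(Detection branch unavailable) [OR] = 1 − (1−0.493120) × (1−0.046500) = 0.516690
P(Signal drive inoperative) [AND] = 0.19 × 0.05 = 0.009500
P(Rail signal shows false clear) [OR] = 1 − (1−0.575037) × (1−0.516690) × (1−0.009500) × (1−0.23) = 0.843353
Rounded to 4 decimal places: P(Rail signal shows false clear) ≈ 0.8434.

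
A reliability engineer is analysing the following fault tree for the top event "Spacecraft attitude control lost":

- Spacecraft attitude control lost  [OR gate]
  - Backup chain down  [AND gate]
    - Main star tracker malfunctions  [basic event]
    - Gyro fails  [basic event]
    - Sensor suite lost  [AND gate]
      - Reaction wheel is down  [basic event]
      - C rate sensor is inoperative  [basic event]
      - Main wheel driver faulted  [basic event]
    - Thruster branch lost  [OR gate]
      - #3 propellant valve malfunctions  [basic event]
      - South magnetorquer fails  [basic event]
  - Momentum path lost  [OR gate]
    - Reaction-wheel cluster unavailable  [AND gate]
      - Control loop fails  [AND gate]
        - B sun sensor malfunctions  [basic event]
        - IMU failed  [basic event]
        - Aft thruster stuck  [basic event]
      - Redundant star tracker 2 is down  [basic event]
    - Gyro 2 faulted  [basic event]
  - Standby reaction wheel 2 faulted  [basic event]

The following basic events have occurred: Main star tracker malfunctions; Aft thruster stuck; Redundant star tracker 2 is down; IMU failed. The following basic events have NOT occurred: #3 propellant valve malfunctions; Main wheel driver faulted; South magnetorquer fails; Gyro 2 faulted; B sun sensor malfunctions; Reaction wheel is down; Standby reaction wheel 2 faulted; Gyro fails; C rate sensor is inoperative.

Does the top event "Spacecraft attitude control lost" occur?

Sensor suite lost [AND]: Reaction wheel is down=not, C rate sensor is inoperative=not, Main wheel driver faulted=not → not all inputs occur → does not occur.
Thruster branch lost [OR]: #3 propellant valve malfunctions=not, South magnetorquer fails=not → no input occurs → does not occur.
Backup chain down [AND]: Main star tracker malfunctions=occurs, Gyro fails=not, Sensor suite lost=not, Thruster branch lost=not → not all inputs occur → does not occur.
Control loop fails [AND]: B sun sensor malfunctions=not, IMU failed=occurs, Aft thruster stuck=occurs → not all inputs occur → does not occur.
Reaction-wheel cluster unavailable [AND]: Control loop fails=not, Redundant star tracker 2 is down=occurs → not all inputs occur → does not occur.
Momentum path lost [OR]: Reaction-wheel cluster unavailable=not, Gyro 2 faulted=not → no input occurs → does not occur.
Spacecraft attitude control lost [OR]: Backup chain down=not, Momentum path lost=not, Standby reaction wheel 2 faulted=not → no input occurs → does not occur.

No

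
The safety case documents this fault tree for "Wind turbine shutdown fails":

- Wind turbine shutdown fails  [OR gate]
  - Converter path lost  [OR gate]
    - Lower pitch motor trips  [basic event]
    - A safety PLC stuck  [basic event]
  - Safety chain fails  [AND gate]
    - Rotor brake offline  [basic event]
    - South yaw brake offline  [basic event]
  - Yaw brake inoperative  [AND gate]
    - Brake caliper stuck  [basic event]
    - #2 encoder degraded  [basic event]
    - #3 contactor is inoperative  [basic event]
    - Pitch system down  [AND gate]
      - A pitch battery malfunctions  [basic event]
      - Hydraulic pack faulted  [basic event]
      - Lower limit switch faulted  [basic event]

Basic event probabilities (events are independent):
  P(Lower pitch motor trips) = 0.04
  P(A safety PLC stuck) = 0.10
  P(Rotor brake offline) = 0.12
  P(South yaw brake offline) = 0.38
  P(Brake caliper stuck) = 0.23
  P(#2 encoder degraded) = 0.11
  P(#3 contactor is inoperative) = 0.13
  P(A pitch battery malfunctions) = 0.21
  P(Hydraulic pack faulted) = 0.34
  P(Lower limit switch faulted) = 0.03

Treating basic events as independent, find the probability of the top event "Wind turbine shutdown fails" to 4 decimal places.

P(Converter path lost) [OR] = 1 − (1−0.04) × (1−0.10) = 0.136000
P(Safety chain fails) [AND] = 0.12 × 0.38 = 0.045600
P(Pitch system down) [AND] = 0.21 × 0.34 × 0.03 = 0.002142
P(Yaw brake inoperative) [AND] = 0.23 × 0.11 × 0.13 × 0.002142 = 0.000007
P(Wind turbine shutdown fails) [OR] = 1 − (1−0.136000) × (1−0.045600) × (1−0.000007) = 0.175404
Rounded to 4 decimal places: P(Wind turbine shutdown fails) ≈ 0.1754.

0.1754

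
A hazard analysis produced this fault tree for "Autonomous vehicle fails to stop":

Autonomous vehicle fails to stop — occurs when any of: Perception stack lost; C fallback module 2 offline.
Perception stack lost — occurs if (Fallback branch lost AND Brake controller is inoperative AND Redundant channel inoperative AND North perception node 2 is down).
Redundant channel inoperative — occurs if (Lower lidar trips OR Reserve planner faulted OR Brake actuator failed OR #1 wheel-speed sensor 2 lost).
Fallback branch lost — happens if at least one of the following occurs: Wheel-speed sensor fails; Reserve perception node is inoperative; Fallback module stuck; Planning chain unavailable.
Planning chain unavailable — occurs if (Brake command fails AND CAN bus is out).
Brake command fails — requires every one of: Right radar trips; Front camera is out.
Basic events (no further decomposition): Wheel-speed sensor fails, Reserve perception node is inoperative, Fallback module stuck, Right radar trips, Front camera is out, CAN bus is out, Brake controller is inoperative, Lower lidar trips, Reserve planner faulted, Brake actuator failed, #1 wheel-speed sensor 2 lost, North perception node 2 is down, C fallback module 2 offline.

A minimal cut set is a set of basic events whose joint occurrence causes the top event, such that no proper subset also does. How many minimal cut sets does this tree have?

Brake command fails [AND]: one cut set from each child combined → 1 × 1 = 1 cut set(s).
Planning chain unavailable [AND]: one cut set from each child combined → 1 × 1 = 1 cut set(s).
Fallback branch lost [OR]: union of children's cut sets → 4 cut set(s).
Redundant channel inoperative [OR]: union of children's cut sets → 4 cut set(s).
Perception stack lost [AND]: one cut set from each child combined → 4 × 1 × 4 × 1 = 16 cut set(s).
Autonomous vehicle fails to stop [OR]: union of children's cut sets → 17 cut set(s).

17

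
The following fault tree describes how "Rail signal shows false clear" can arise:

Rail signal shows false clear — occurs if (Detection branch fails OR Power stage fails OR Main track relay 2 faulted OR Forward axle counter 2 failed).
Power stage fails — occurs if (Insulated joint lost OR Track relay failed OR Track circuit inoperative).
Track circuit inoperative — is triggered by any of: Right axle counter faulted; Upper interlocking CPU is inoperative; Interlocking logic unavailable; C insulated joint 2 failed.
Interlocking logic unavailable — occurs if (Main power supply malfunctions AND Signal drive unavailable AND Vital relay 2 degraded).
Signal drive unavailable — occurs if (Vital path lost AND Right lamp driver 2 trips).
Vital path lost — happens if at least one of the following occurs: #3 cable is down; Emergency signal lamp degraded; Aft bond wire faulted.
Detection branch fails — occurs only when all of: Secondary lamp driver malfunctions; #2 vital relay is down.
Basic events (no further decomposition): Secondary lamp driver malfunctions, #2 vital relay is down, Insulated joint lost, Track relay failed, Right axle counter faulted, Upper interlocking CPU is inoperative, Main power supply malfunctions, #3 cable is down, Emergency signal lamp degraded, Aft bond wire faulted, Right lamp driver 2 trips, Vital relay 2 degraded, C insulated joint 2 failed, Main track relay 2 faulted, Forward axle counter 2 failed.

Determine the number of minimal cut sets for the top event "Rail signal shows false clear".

11

Detection branch fails [AND]: one cut set from each child combined → 1 × 1 = 1 cut set(s).
Vital path lost [OR]: union of children's cut sets → 3 cut set(s).
Signal drive unavailable [AND]: one cut set from each child combined → 3 × 1 = 3 cut set(s).
Interlocking logic unavailable [AND]: one cut set from each child combined → 1 × 3 × 1 = 3 cut set(s).
Track circuit inoperative [OR]: union of children's cut sets → 6 cut set(s).
Power stage fails [OR]: union of children's cut sets → 8 cut set(s).
Rail signal shows false clear [OR]: union of children's cut sets → 11 cut set(s).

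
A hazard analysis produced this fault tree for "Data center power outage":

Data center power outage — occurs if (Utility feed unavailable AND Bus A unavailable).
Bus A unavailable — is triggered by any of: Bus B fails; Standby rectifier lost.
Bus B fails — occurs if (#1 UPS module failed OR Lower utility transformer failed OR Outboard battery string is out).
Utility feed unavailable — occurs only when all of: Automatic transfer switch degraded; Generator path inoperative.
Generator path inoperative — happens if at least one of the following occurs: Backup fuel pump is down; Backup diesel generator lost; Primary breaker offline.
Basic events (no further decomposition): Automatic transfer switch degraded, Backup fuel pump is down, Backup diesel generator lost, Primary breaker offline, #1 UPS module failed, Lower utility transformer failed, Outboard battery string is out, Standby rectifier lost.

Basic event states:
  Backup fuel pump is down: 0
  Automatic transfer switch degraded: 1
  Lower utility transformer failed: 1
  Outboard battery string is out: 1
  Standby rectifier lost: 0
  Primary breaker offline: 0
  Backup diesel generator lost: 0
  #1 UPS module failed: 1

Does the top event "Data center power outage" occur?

Generator path inoperative [OR]: Backup fuel pump is down=not, Backup diesel generator lost=not, Primary breaker offline=not → no input occurs → does not occur.
Utility feed unavailable [AND]: Automatic transfer switch degraded=occurs, Generator path inoperative=not → not all inputs occur → does not occur.
Bus B fails [OR]: #1 UPS module failed=occurs, Lower utility transformer failed=occurs, Outboard battery string is out=occurs → at least one input occurs → occurs.
Bus A unavailable [OR]: Bus B fails=occurs, Standby rectifier lost=not → at least one input occurs → occurs.
Data center power outage [AND]: Utility feed unavailable=not, Bus A unavailable=occurs → not all inputs occur → does not occur.

No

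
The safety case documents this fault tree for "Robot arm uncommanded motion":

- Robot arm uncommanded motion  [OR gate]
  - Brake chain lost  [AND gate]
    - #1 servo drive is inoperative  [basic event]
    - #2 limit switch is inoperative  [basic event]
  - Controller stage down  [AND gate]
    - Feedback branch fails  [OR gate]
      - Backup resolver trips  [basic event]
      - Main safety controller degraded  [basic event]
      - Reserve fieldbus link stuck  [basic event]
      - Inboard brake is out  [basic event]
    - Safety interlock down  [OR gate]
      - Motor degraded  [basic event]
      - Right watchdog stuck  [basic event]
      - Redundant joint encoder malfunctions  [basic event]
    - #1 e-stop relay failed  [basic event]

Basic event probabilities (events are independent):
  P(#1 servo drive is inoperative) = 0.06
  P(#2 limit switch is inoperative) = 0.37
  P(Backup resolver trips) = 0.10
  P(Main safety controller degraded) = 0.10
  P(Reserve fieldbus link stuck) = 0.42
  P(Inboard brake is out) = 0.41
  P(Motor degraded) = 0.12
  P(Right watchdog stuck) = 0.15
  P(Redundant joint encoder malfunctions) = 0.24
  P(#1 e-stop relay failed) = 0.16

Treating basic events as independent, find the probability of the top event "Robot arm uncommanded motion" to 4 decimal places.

P(Brake chain lost) [AND] = 0.06 × 0.37 = 0.022200
P(Feedback branch fails) [OR] = 1 − (1−0.10) × (1−0.10) × (1−0.42) × (1−0.41) = 0.722818
P(Safety interlock down) [OR] = 1 − (1−0.12) × (1−0.15) × (1−0.24) = 0.431520
P(Controller stage down) [AND] = 0.722818 × 0.431520 × 0.16 = 0.049906
P(Robot arm uncommanded motion) [OR] = 1 − (1−0.022200) × (1−0.049906) = 0.070998
Rounded to 4 decimal places: P(Robot arm uncommanded motion) ≈ 0.0710.

0.0710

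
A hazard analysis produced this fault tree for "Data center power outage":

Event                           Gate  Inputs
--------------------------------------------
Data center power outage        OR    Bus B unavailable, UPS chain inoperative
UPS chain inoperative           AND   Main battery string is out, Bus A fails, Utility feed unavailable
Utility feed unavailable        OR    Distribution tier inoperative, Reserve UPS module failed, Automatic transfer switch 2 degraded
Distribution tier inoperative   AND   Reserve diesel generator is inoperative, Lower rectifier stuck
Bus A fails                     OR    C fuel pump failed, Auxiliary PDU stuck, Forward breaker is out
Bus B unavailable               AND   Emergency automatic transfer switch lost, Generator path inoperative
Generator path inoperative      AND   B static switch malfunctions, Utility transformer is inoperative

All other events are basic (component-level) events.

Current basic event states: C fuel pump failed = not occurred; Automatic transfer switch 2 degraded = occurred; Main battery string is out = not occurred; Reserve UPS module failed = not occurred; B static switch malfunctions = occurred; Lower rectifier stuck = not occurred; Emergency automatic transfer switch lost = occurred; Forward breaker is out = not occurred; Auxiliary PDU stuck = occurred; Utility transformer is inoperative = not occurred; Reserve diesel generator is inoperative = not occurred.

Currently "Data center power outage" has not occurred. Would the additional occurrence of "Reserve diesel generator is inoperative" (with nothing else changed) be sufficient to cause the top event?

Counterfactual: set "Reserve diesel generator is inoperative" to occurred.
Generator path inoperative [AND]: B static switch malfunctions=occurs, Utility transformer is inoperative=not → not all inputs occur → does not occur.
Bus B unavailable [AND]: Emergency automatic transfer switch lost=occurs, Generator path inoperative=not → not all inputs occur → does not occur.
Bus A fails [OR]: C fuel pump failed=not, Auxiliary PDU stuck=occurs, Forward breaker is out=not → at least one input occurs → occurs.
Distribution tier inoperative [AND]: Reserve diesel generator is inoperative=occurs, Lower rectifier stuck=not → not all inputs occur → does not occur.
Utility feed unavailable [OR]: Distribution tier inoperative=not, Reserve UPS module failed=not, Automatic transfer switch 2 degraded=occurs → at least one input occurs → occurs.
UPS chain inoperative [AND]: Main battery string is out=not, Bus A fails=occurs, Utility feed unavailable=occurs → not all inputs occur → does not occur.
Data center power outage [OR]: Bus B unavailable=not, UPS chain inoperative=not → no input occurs → does not occur.

No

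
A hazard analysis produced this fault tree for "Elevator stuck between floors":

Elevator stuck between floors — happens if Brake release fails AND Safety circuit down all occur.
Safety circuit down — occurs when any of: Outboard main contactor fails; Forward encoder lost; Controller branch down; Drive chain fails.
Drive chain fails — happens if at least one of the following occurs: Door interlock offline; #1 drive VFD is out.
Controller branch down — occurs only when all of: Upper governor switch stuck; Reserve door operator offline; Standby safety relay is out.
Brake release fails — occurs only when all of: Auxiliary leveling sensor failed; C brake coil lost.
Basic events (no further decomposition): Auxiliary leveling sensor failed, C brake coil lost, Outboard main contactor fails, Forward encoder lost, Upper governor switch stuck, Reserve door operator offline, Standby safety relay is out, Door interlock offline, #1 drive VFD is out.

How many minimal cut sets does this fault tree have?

5

Brake release fails [AND]: one cut set from each child combined → 1 × 1 = 1 cut set(s).
Controller branch down [AND]: one cut set from each child combined → 1 × 1 × 1 = 1 cut set(s).
Drive chain fails [OR]: union of children's cut sets → 2 cut set(s).
Safety circuit down [OR]: union of children's cut sets → 5 cut set(s).
Elevator stuck between floors [AND]: one cut set from each child combined → 1 × 5 = 5 cut set(s).
Minimal cut sets: {Auxiliary leveling sensor failed, C brake coil lost, Outboard main contactor fails}; {Auxiliary leveling sensor failed, C brake coil lost, Forward encoder lost}; {Auxiliary leveling sensor failed, C brake coil lost, Reserve door operator offline, Standby safety relay is out, Upper governor switch stuck}; {Auxiliary leveling sensor failed, C brake coil lost, Door interlock offline}; {#1 drive VFD is out, Auxiliary leveling sensor failed, C brake coil lost}.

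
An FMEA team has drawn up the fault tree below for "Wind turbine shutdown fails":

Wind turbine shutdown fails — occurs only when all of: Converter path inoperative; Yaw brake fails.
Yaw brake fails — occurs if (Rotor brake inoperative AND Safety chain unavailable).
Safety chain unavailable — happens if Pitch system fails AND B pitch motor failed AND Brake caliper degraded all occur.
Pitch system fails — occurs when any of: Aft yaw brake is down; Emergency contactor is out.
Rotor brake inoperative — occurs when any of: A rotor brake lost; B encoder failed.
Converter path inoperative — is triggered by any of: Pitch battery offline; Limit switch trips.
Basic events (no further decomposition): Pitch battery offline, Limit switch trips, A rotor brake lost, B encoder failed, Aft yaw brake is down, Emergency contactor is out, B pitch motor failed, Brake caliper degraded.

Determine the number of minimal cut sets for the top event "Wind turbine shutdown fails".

Converter path inoperative [OR]: union of children's cut sets → 2 cut set(s).
Rotor brake inoperative [OR]: union of children's cut sets → 2 cut set(s).
Pitch system fails [OR]: union of children's cut sets → 2 cut set(s).
Safety chain unavailable [AND]: one cut set from each child combined → 2 × 1 × 1 = 2 cut set(s).
Yaw brake fails [AND]: one cut set from each child combined → 2 × 2 = 4 cut set(s).
Wind turbine shutdown fails [AND]: one cut set from each child combined → 2 × 4 = 8 cut set(s).
Minimal cut sets: {A rotor brake lost, Aft yaw brake is down, B pitch motor failed, Brake caliper degraded, Pitch battery offline}; {A rotor brake lost, B pitch motor failed, Brake caliper degraded, Emergency contactor is out, Pitch battery offline}; {Aft yaw brake is down, B encoder failed, B pitch motor failed, Brake caliper degraded, Pitch battery offline}; {B encoder failed, B pitch motor failed, Brake caliper degraded, Emergency contactor is out, Pitch battery offline}; {A rotor brake lost, Aft yaw brake is down, B pitch motor failed, Brake caliper degraded, Limit switch trips}; {A rotor brake lost, B pitch motor failed, Brake caliper degraded, Emergency contactor is out, Limit switch trips}; {Aft yaw brake is down, B encoder failed, B pitch motor failed, Brake caliper degraded, Limit switch trips}; {B encoder failed, B pitch motor failed, Brake caliper degraded, Emergency contactor is out, Limit switch trips}.

8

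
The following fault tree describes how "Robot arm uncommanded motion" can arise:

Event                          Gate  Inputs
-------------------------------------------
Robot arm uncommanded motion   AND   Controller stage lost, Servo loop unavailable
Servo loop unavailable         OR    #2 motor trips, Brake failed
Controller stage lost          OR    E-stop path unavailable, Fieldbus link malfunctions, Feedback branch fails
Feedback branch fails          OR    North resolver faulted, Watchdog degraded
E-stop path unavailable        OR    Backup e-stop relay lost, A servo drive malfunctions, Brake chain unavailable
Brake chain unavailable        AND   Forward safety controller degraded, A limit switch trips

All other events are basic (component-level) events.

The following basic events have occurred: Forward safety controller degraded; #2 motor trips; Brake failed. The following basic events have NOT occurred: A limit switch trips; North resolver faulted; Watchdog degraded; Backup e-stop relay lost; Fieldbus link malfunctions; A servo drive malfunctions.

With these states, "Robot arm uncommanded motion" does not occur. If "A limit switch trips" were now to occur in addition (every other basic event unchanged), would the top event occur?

Counterfactual: set "A limit switch trips" to occurred.
Brake chain unavailable [AND]: Forward safety controller degraded=occurs, A limit switch trips=occurs → all inputs occur → occurs.
E-stop path unavailable [OR]: Backup e-stop relay lost=not, A servo drive malfunctions=not, Brake chain unavailable=occurs → at least one input occurs → occurs.
Feedback branch fails [OR]: North resolver faulted=not, Watchdog degraded=not → no input occurs → does not occur.
Controller stage lost [OR]: E-stop path unavailable=occurs, Fieldbus link malfunctions=not, Feedback branch fails=not → at least one input occurs → occurs.
Servo loop unavailable [OR]: #2 motor trips=occurs, Brake failed=occurs → at least one input occurs → occurs.
Robot arm uncommanded motion [AND]: Controller stage lost=occurs, Servo loop unavailable=occurs → all inputs occur → occurs.

Yes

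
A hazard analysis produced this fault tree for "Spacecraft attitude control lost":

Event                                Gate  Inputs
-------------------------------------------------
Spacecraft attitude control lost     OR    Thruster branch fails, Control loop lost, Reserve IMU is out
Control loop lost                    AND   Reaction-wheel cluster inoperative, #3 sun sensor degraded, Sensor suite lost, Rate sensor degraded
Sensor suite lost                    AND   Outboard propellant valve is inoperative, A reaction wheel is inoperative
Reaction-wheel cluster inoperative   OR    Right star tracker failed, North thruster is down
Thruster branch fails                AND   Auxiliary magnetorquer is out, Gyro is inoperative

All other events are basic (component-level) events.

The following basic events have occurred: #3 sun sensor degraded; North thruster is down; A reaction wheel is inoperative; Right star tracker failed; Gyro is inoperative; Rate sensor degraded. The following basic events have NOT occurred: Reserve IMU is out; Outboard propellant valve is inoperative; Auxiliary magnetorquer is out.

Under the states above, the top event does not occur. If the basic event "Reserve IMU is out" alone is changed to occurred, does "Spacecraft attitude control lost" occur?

Yes

Counterfactual: set "Reserve IMU is out" to occurred.
Thruster branch fails [AND]: Auxiliary magnetorquer is out=not, Gyro is inoperative=occurs → not all inputs occur → does not occur.
Reaction-wheel cluster inoperative [OR]: Right star tracker failed=occurs, North thruster is down=occurs → at least one input occurs → occurs.
Sensor suite lost [AND]: Outboard propellant valve is inoperative=not, A reaction wheel is inoperative=occurs → not all inputs occur → does not occur.
Control loop lost [AND]: Reaction-wheel cluster inoperative=occurs, #3 sun sensor degraded=occurs, Sensor suite lost=not, Rate sensor degraded=occurs → not all inputs occur → does not occur.
Spacecraft attitude control lost [OR]: Thruster branch fails=not, Control loop lost=not, Reserve IMU is out=occurs → at least one input occurs → occurs.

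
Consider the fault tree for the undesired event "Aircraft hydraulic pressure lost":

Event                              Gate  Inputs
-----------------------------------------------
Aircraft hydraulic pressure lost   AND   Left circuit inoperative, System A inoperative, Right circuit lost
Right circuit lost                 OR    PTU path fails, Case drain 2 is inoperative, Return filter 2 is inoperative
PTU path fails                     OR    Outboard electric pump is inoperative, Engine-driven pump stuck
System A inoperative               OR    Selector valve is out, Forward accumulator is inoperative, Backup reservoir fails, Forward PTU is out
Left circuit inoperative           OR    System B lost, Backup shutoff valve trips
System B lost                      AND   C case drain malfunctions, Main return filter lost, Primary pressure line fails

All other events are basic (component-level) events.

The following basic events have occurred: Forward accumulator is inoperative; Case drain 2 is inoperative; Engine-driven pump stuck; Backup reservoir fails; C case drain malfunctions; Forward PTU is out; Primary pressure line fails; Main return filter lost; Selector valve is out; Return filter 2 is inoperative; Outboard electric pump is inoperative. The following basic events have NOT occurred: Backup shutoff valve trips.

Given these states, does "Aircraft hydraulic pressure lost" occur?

System B lost [AND]: C case drain malfunctions=occurs, Main return filter lost=occurs, Primary pressure line fails=occurs → all inputs occur → occurs.
Left circuit inoperative [OR]: System B lost=occurs, Backup shutoff valve trips=not → at least one input occurs → occurs.
System A inoperative [OR]: Selector valve is out=occurs, Forward accumulator is inoperative=occurs, Backup reservoir fails=occurs, Forward PTU is out=occurs → at least one input occurs → occurs.
PTU path fails [OR]: Outboard electric pump is inoperative=occurs, Engine-driven pump stuck=occurs → at least one input occurs → occurs.
Right circuit lost [OR]: PTU path fails=occurs, Case drain 2 is inoperative=occurs, Return filter 2 is inoperative=occurs → at least one input occurs → occurs.
Aircraft hydraulic pressure lost [AND]: Left circuit inoperative=occurs, System A inoperative=occurs, Right circuit lost=occurs → all inputs occur → occurs.

Yes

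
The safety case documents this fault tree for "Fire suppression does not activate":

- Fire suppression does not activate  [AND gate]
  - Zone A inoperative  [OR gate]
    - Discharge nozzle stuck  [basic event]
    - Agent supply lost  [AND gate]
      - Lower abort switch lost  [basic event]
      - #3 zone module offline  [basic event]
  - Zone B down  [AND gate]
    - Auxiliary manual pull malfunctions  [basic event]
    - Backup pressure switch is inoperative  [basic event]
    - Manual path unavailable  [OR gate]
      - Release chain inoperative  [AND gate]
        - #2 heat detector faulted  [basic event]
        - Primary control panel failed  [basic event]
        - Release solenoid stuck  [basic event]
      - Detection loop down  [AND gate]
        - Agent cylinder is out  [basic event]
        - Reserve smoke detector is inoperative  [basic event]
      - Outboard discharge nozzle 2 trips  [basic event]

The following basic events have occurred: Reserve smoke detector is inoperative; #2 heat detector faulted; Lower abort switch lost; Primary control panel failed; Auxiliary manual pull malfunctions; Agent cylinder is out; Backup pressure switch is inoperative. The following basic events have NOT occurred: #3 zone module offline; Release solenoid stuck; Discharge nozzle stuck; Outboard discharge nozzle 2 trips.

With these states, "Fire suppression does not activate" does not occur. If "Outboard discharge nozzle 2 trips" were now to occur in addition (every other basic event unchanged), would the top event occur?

No

Counterfactual: set "Outboard discharge nozzle 2 trips" to occurred.
Agent supply lost [AND]: Lower abort switch lost=occurs, #3 zone module offline=not → not all inputs occur → does not occur.
Zone A inoperative [OR]: Discharge nozzle stuck=not, Agent supply lost=not → no input occurs → does not occur.
Release chain inoperative [AND]: #2 heat detector faulted=occurs, Primary control panel failed=occurs, Release solenoid stuck=not → not all inputs occur → does not occur.
Detection loop down [AND]: Agent cylinder is out=occurs, Reserve smoke detector is inoperative=occurs → all inputs occur → occurs.
Manual path unavailable [OR]: Release chain inoperative=not, Detection loop down=occurs, Outboard discharge nozzle 2 trips=occurs → at least one input occurs → occurs.
Zone B down [AND]: Auxiliary manual pull malfunctions=occurs, Backup pressure switch is inoperative=occurs, Manual path unavailable=occurs → all inputs occur → occurs.
Fire suppression does not activate [AND]: Zone A inoperative=not, Zone B down=occurs → not all inputs occur → does not occur.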